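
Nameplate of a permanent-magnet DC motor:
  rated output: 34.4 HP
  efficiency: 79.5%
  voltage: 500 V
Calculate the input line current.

P_out = 34.4 × 746 = 25662 W
P_in = P_out / η = 25662 / 0.795 = 32279 W
I = P_in / V = 32279 / 500 = 64.6 A

64.6 A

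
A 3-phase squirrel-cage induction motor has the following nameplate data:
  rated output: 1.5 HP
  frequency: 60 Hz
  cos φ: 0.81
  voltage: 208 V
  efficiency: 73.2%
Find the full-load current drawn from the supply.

5.24 A

P_out = 1.5 × 746 = 1119 W
P_in = P_out / η = 1119 / 0.732 = 1529 W
I_L = P_in / (√3·V_L·cosφ) = 1529 / (1.732 × 208 × 0.81) = 5.24 A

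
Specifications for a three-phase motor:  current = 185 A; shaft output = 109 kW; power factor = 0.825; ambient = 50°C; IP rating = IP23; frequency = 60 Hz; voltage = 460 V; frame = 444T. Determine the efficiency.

89.6 %

P_out = 109 kW = 109000 W
P_in = √3·V_L·I_L·cosφ = 1.732 × 460 × 185 × 0.825 = 121599 W
η = P_out / P_in = 109000 / 121599 = 0.896 = 89.6%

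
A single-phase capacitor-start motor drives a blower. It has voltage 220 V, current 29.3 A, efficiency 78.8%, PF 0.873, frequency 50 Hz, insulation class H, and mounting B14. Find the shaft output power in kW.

4.43 kW

P_in = V·I·cosφ = 220 × 29.3 × 0.873 = 5627 W
P_out = η·P_in = 0.788 × 5627 = 4434 W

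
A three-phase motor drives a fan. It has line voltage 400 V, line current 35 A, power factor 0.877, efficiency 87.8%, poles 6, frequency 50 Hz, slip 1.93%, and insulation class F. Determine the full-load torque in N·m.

P_in = √3·V·I·cosφ = 1.732 × 400 × 35 × 0.877 = 21265 W
P_out = η·P_in = 0.878 × 21265 = 18671 W
n_s = 120×50/6 = 1000 rpm; n = 1000×(1−0.0193) = 981 rpm
ω = 2π×981/60 = 102.7 rad/s
τ = P_out/ω = 18671/102.7 = 182 N·m

182 N·m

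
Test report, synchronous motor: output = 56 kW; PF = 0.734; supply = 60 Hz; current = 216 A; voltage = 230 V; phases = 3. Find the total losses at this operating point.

7160 W

P_in = √3·V·I·cosφ = 1.732×230×216×0.734 = 63158 W
P_out = 56000 W
Losses = P_in − P_out = 63158 − 56000 = 7158 W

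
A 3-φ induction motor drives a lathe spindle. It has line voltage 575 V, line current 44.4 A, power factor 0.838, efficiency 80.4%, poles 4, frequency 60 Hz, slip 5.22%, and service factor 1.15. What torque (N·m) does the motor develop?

167 N·m

P_in = √3·V·I·cosφ = 1.732 × 575 × 44.4 × 0.838 = 37055 W
P_out = η·P_in = 0.804 × 37055 = 29792 W
n_s = 120×60/4 = 1800 rpm; n = 1800×(1−0.0522) = 1706 rpm
ω = 2π×1706/60 = 178.7 rad/s
τ = P_out/ω = 29792/178.7 = 167 N·m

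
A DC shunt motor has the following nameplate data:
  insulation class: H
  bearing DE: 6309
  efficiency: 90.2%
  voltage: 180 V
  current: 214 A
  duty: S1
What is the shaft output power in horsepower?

P_in = V·I = 180 × 214 = 38520 W
P_out = η·P_in = 0.902 × 38520 = 34745 W
= 34745/746 = 46.6 HP

46.6 HP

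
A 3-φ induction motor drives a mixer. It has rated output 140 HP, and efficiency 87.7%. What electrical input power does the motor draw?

119 kW

P_out = 140 × 746 = 104440 W
P_in = P_out/η = 104440/0.877 = 119088 W = 119 kW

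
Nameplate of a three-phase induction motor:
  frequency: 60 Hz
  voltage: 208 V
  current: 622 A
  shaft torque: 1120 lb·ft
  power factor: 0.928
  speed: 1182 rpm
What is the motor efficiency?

90.4 %

τ = 1120 lb·ft × 1.356 = 1519 N·m
ω = 2π × 1182/60 = 123.8 rad/s; P_out = τω = 1519 × 123.8 = 188052 W
P_in = √3·V_L·I_L·cosφ = 1.732 × 208 × 622 × 0.928 = 207946 W
η = P_out / P_in = 188052 / 207946 = 0.904 = 90.4%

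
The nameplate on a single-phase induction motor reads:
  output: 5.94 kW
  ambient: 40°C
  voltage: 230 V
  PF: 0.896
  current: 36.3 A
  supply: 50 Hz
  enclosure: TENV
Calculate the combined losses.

P_in = V·I·cosφ = 230×36.3×0.896 = 7481 W
P_out = 5940 W
Losses = P_in − P_out = 7481 − 5940 = 1541 W

1540 W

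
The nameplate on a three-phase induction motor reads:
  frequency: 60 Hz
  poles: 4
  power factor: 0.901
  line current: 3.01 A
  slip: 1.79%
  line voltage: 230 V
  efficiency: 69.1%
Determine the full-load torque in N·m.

4.03 N·m

P_in = √3·V·I·cosφ = 1.732 × 230 × 3.01 × 0.901 = 1080 W
P_out = η·P_in = 0.691 × 1080 = 746 W
n_s = 120×60/4 = 1800 rpm; n = 1800×(1−0.0179) = 1768 rpm
ω = 2π×1768/60 = 185.1 rad/s
τ = P_out/ω = 746/185.1 = 4.03 N·m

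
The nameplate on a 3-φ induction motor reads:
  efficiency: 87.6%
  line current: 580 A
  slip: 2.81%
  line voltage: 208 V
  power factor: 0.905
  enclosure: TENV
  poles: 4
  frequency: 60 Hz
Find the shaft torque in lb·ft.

P_in = √3·V·I·cosφ = 1.732 × 208 × 580 × 0.905 = 189098 W
P_out = η·P_in = 0.876 × 189098 = 165650 W
n_s = 120×60/4 = 1800 rpm; n = 1800×(1−0.0281) = 1749 rpm
ω = 2π×1749/60 = 183.2 rad/s
τ = P_out/ω = 165650/183.2 = 904.2 N·m
In lb·ft: 904.2/1.356 = 667 lb·ft

667 lb·ft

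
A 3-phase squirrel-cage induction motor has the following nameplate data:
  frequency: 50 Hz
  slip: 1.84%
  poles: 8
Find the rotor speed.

n_s = 120f/p = 120×50/8 = 750 rpm
n = n_s(1 − s) = 750 × (1 − 0.0184) = 736 rpm

736 rpm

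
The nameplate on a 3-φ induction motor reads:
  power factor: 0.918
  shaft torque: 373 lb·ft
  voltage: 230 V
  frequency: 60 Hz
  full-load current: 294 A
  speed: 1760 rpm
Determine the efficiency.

τ = 373 lb·ft × 1.356 = 505.8 N·m
ω = 2π × 1760/60 = 184.3 rad/s; P_out = τω = 505.8 × 184.3 = 93219 W
P_in = √3·V_L·I_L·cosφ = 1.732 × 230 × 294 × 0.918 = 107514 W
η = P_out / P_in = 93219 / 107514 = 0.867 = 86.7%

86.7 %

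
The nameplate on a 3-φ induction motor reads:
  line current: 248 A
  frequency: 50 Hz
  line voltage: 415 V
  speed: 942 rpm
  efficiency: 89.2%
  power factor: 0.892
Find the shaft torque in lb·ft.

1060 lb·ft

P_in = √3·V·I·cosφ = 1.732 × 415 × 248 × 0.892 = 159006 W
P_out = η·P_in = 0.892 × 159006 = 141833 W
n = 942 rpm
ω = 2π×942/60 = 98.65 rad/s
τ = P_out/ω = 141833/98.65 = 1438 N·m
In lb·ft: 1438/1.356 = 1060 lb·ft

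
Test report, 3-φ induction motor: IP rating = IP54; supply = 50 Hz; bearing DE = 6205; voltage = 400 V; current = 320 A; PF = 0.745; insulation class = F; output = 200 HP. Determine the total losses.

P_in = √3·V·I·cosφ = 1.732×400×320×0.745 = 165164 W
P_out = 200×746 = 149200 W
Losses = P_in − P_out = 165164 − 149200 = 15964 W

16000 W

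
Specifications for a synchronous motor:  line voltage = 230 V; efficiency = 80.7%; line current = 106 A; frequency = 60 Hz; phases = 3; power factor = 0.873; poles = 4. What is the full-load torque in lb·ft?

116 lb·ft

P_in = √3·V·I·cosφ = 1.732 × 230 × 106 × 0.873 = 36863 W
P_out = η·P_in = 0.807 × 36863 = 29748 W
n = n_s = 120×60/4 = 1800 rpm (synchronous)
ω = 2π×1800/60 = 188.5 rad/s
τ = P_out/ω = 29748/188.5 = 157.8 N·m
In lb·ft: 157.8/1.356 = 116 lb·ft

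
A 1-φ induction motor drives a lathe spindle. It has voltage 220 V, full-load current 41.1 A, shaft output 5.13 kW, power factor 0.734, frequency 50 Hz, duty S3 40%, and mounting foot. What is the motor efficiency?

P_out = 5.13 kW = 5130 W
P_in = V·I·cosφ = 220 × 41.1 × 0.734 = 6637 W
η = P_out / P_in = 5130 / 6637 = 0.773 = 77.3%

77.3 %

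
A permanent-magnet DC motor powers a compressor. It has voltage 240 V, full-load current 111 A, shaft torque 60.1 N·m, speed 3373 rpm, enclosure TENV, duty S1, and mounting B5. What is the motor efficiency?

79.7 %

ω = 2π × 3373/60 = 353.2 rad/s; P_out = τω = 60.1 × 353.2 = 21227 W
P_in = V·I = 240 × 111 = 26640 W
η = P_out / P_in = 21227 / 26640 = 0.797 = 79.7%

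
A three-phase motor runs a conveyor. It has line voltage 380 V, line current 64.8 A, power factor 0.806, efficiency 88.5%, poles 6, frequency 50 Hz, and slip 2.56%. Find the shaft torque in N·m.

P_in = √3·V·I·cosφ = 1.732 × 380 × 64.8 × 0.806 = 34375 W
P_out = η·P_in = 0.885 × 34375 = 30422 W
n_s = 120×50/6 = 1000 rpm; n = 1000×(1−0.0256) = 974 rpm
ω = 2π×974/60 = 102 rad/s
τ = P_out/ω = 30422/102 = 298 N·m

298 N·m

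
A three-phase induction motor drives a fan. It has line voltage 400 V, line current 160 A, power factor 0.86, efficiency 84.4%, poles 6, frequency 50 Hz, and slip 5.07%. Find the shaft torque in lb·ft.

597 lb·ft

P_in = √3·V·I·cosφ = 1.732 × 400 × 160 × 0.86 = 95329 W
P_out = η·P_in = 0.844 × 95329 = 80458 W
n_s = 120×50/6 = 1000 rpm; n = 1000×(1−0.0507) = 949 rpm
ω = 2π×949/60 = 99.38 rad/s
τ = P_out/ω = 80458/99.38 = 809.6 N·m
In lb·ft: 809.6/1.356 = 597 lb·ft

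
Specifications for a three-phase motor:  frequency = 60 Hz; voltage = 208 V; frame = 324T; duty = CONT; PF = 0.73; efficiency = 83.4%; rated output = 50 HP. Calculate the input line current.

170 A

P_out = 50 × 746 = 37300 W
P_in = P_out / η = 37300 / 0.834 = 44724 W
I_L = P_in / (√3·V_L·cosφ) = 44724 / (1.732 × 208 × 0.73) = 170 A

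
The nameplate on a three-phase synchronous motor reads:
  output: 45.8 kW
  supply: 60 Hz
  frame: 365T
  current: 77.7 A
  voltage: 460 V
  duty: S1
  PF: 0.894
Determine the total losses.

9.54 kW

P_in = √3·V·I·cosφ = 1.732×460×77.7×0.894 = 55343 W
P_out = 45800 W
Losses = P_in − P_out = 55343 − 45800 = 9543 W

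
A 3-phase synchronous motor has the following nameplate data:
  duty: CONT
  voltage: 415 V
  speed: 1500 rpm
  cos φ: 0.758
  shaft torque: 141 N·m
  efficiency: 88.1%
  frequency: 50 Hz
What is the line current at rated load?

ω = 2π×1500/60 = 157.1 rad/s; P_out = τω = 141 × 157.1 = 22151 W
P_in = P_out / η = 22151 / 0.881 = 25143 W
I_L = P_in / (√3·V_L·cosφ) = 25143 / (1.732 × 415 × 0.758) = 46.1 A

46.1 A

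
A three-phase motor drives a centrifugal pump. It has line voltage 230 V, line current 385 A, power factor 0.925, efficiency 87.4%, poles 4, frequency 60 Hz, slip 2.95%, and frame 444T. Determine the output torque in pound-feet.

500 lb·ft

P_in = √3·V·I·cosφ = 1.732 × 230 × 385 × 0.925 = 141866 W
P_out = η·P_in = 0.874 × 141866 = 123991 W
n_s = 120×60/4 = 1800 rpm; n = 1800×(1−0.0295) = 1747 rpm
ω = 2π×1747/60 = 182.9 rad/s
τ = P_out/ω = 123991/182.9 = 677.9 N·m
In lb·ft: 677.9/1.356 = 500 lb·ft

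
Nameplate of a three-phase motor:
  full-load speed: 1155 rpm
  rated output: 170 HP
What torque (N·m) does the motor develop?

1050 N·m

P_out = 170 × 746 = 126820 W
ω = 2π × 1155/60 = 121 rad/s
τ = P_out/ω = 126820/121 = 1050 N·m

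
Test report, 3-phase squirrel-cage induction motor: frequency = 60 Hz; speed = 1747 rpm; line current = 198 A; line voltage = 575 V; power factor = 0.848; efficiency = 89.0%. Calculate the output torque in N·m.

P_in = √3·V·I·cosφ = 1.732 × 575 × 198 × 0.848 = 167216 W
P_out = η·P_in = 0.89 × 167216 = 148822 W
n = 1747 rpm
ω = 2π×1747/60 = 182.9 rad/s
τ = P_out/ω = 148822/182.9 = 814 N·m

814 N·m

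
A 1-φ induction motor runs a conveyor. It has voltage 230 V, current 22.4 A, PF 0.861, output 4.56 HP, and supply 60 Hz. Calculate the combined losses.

1.03 kW

P_in = V·I·cosφ = 230×22.4×0.861 = 4436 W
P_out = 4.56×746 = 3402 W
Losses = P_in − P_out = 4436 − 3402 = 1034 W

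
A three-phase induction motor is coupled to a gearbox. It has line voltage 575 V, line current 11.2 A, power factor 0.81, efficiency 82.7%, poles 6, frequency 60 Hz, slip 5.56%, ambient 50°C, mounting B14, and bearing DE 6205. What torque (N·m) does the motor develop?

P_in = √3·V·I·cosφ = 1.732 × 575 × 11.2 × 0.81 = 9035 W
P_out = η·P_in = 0.827 × 9035 = 7472 W
n_s = 120×60/6 = 1200 rpm; n = 1200×(1−0.0556) = 1133 rpm
ω = 2π×1133/60 = 118.6 rad/s
τ = P_out/ω = 7472/118.6 = 63 N·m

63 N·m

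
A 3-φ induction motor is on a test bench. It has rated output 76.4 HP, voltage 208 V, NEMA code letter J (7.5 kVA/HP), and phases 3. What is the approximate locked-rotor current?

1590 A

S_LR = 7.5 × 76.4 = 573 kVA
I_LR = S_LR/(√3·V_L) = 573000/(1.732×208) = 1590 A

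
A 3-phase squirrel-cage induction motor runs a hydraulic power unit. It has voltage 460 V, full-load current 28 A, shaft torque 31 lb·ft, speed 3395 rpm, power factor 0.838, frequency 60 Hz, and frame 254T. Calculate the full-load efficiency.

τ = 31 lb·ft × 1.356 = 42.04 N·m
ω = 2π × 3395/60 = 355.5 rad/s; P_out = τω = 42.04 × 355.5 = 14945 W
P_in = √3·V_L·I_L·cosφ = 1.732 × 460 × 28 × 0.838 = 18694 W
η = P_out / P_in = 14945 / 18694 = 0.799 = 79.9%

79.9 %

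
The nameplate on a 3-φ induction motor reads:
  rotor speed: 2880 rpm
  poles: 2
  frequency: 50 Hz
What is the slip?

4.00 %

n_s = 120f/p = 120×50/2 = 3000 rpm
s = (n_s − n)/n_s = (3000 − 2880)/3000 = 0.0400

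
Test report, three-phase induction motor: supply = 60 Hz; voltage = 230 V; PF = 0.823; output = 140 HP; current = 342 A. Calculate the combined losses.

7.69 kW

P_in = √3·V·I·cosφ = 1.732×230×342×0.823 = 112125 W
P_out = 140×746 = 104440 W
Losses = P_in − P_out = 112125 − 104440 = 7685 W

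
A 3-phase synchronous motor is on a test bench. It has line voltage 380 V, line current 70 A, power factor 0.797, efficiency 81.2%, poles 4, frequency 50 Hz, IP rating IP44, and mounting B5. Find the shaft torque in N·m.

P_in = √3·V·I·cosφ = 1.732 × 380 × 70 × 0.797 = 36719 W
P_out = η·P_in = 0.812 × 36719 = 29816 W
n = n_s = 120×50/4 = 1500 rpm (synchronous)
ω = 2π×1500/60 = 157.1 rad/s
τ = P_out/ω = 29816/157.1 = 190 N·m

190 N·m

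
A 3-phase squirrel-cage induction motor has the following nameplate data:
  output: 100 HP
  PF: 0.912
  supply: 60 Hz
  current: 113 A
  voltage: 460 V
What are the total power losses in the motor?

P_in = √3·V·I·cosφ = 1.732×460×113×0.912 = 82107 W
P_out = 100×746 = 74600 W
Losses = P_in − P_out = 82107 − 74600 = 7507 W

7.51 kW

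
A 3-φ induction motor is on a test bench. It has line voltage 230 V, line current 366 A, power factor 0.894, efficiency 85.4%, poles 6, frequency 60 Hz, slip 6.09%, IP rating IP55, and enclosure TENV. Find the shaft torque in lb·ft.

696 lb·ft

P_in = √3·V·I·cosφ = 1.732 × 230 × 366 × 0.894 = 130345 W
P_out = η·P_in = 0.854 × 130345 = 111315 W
n_s = 120×60/6 = 1200 rpm; n = 1200×(1−0.0609) = 1127 rpm
ω = 2π×1127/60 = 118 rad/s
τ = P_out/ω = 111315/118 = 943.3 N·m
In lb·ft: 943.3/1.356 = 696 lb·ft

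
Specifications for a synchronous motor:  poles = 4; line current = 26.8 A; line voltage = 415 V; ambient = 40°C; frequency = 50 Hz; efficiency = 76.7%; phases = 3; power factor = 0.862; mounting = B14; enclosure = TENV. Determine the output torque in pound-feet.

P_in = √3·V·I·cosφ = 1.732 × 415 × 26.8 × 0.862 = 16605 W
P_out = η·P_in = 0.767 × 16605 = 12736 W
n = n_s = 120×50/4 = 1500 rpm (synchronous)
ω = 2π×1500/60 = 157.1 rad/s
τ = P_out/ω = 12736/157.1 = 81.07 N·m
In lb·ft: 81.07/1.356 = 59.8 lb·ft

59.8 lb·ft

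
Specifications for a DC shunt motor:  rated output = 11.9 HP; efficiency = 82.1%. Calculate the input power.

10.8 kW

P_out = 11.9 × 746 = 8877 W
P_in = P_out/η = 8877/0.821 = 10812 W = 10.8 kW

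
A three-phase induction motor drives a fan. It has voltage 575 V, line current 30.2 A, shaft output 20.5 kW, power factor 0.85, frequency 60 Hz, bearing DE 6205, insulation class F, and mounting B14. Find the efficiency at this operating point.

80.2 %

P_out = 20.5 kW = 20500 W
P_in = √3·V_L·I_L·cosφ = 1.732 × 575 × 30.2 × 0.85 = 25565 W
η = P_out / P_in = 20500 / 25565 = 0.802 = 80.2%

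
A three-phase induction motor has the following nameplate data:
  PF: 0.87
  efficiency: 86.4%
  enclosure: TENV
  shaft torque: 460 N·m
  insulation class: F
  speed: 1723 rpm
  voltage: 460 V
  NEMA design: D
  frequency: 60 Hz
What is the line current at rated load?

139 A

ω = 2π×1723/60 = 180.4 rad/s; P_out = τω = 460 × 180.4 = 82984 W
P_in = P_out / η = 82984 / 0.864 = 96046 W
I_L = P_in / (√3·V_L·cosφ) = 96046 / (1.732 × 460 × 0.87) = 139 A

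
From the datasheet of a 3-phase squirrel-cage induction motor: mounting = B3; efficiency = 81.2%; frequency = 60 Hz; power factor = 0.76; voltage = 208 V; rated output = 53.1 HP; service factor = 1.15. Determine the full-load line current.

P_out = 53.1 × 746 = 39613 W
P_in = P_out / η = 39613 / 0.812 = 48784 W
I_L = P_in / (√3·V_L·cosφ) = 48784 / (1.732 × 208 × 0.76) = 178 A

178 A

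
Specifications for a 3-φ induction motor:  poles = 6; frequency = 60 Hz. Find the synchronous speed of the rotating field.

n_s = 120f/p = 120×60/6 = 1200 rpm

1200 rpm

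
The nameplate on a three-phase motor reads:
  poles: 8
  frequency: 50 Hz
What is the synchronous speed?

750 rpm

n_s = 120f/p = 120×50/8 = 750 rpm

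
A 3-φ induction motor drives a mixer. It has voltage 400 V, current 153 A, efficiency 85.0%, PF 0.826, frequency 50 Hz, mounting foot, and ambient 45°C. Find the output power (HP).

99.8 HP

P_in = √3·V·I·cosφ = 1.732 × 400 × 153 × 0.826 = 87555 W
P_out = η·P_in = 0.85 × 87555 = 74422 W
= 74422/746 = 99.8 HP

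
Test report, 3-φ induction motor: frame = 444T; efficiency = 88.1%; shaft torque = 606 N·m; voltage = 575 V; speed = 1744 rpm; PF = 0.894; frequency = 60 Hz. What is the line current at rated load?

141 A

ω = 2π×1744/60 = 182.6 rad/s; P_out = τω = 606 × 182.6 = 110656 W
P_in = P_out / η = 110656 / 0.881 = 125603 W
I_L = P_in / (√3·V_L·cosφ) = 125603 / (1.732 × 575 × 0.894) = 141 A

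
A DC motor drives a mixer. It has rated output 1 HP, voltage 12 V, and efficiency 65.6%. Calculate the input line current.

94.8 A

P_out = 1 × 746 = 746 W
P_in = P_out / η = 746 / 0.656 = 1137 W
I = P_in / V = 1137 / 12 = 94.8 A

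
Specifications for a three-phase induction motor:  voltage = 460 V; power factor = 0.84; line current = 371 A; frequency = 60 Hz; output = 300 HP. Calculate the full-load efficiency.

90.1 %

P_out = 300 × 746 = 223800 W
P_in = √3·V_L·I_L·cosφ = 1.732 × 460 × 371 × 0.84 = 248290 W
η = P_out / P_in = 223800 / 248290 = 0.901 = 90.1%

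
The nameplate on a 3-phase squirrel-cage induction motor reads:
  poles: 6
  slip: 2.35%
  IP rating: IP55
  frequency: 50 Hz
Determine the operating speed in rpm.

976 rpm

n_s = 120f/p = 120×50/6 = 1000 rpm
n = n_s(1 − s) = 1000 × (1 − 0.0235) = 976 rpm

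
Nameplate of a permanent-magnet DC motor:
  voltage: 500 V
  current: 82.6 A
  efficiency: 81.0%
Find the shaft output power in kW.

P_in = V·I = 500 × 82.6 = 41300 W
P_out = η·P_in = 0.81 × 41300 = 33453 W

33.5 kW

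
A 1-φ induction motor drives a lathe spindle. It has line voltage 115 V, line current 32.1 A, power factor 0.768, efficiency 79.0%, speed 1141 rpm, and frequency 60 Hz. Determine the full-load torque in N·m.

P_in = V·I·cosφ = 115 × 32.1 × 0.768 = 2835 W
P_out = η·P_in = 0.79 × 2835 = 2240 W
n = 1141 rpm
ω = 2π×1141/60 = 119.5 rad/s
τ = P_out/ω = 2240/119.5 = 18.7 N·m

18.7 N·m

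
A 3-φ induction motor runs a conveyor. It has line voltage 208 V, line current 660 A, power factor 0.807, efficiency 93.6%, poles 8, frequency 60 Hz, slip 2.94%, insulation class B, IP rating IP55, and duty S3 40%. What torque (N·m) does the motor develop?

P_in = √3·V·I·cosφ = 1.732 × 208 × 660 × 0.807 = 191880 W
P_out = η·P_in = 0.936 × 191880 = 179600 W
n_s = 120×60/8 = 900 rpm; n = 900×(1−0.0294) = 874 rpm
ω = 2π×874/60 = 91.53 rad/s
τ = P_out/ω = 179600/91.53 = 1960 N·m

1960 N·m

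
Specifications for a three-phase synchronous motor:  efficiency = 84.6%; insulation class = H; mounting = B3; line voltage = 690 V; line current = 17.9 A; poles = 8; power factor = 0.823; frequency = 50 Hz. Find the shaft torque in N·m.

P_in = √3·V·I·cosφ = 1.732 × 690 × 17.9 × 0.823 = 17606 W
P_out = η·P_in = 0.846 × 17606 = 14895 W
n = n_s = 120×50/8 = 750 rpm (synchronous)
ω = 2π×750/60 = 78.54 rad/s
τ = P_out/ω = 14895/78.54 = 190 N·m

190 N·m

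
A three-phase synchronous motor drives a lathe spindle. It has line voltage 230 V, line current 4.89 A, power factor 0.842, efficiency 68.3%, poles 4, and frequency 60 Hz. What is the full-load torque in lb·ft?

4.38 lb·ft

P_in = √3·V·I·cosφ = 1.732 × 230 × 4.89 × 0.842 = 1640 W
P_out = η·P_in = 0.683 × 1640 = 1120 W
n = n_s = 120×60/4 = 1800 rpm (synchronous)
ω = 2π×1800/60 = 188.5 rad/s
τ = P_out/ω = 1120/188.5 = 5.942 N·m
In lb·ft: 5.942/1.356 = 4.38 lb·ft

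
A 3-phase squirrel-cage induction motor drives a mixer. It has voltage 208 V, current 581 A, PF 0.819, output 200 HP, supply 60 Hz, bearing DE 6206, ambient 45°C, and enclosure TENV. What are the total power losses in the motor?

22200 W

P_in = √3·V·I·cosφ = 1.732×208×581×0.819 = 171424 W
P_out = 200×746 = 149200 W
Losses = P_in − P_out = 171424 − 149200 = 22224 W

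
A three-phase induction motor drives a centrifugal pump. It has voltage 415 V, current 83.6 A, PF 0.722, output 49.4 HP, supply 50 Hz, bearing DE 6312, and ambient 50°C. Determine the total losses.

P_in = √3·V·I·cosφ = 1.732×415×83.6×0.722 = 43385 W
P_out = 49.4×746 = 36852 W
Losses = P_in − P_out = 43385 − 36852 = 6533 W

6530 W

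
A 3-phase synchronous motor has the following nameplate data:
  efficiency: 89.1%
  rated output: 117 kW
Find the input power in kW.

131 kW

P_out = 117000 W
P_in = P_out/η = 117000/0.891 = 131313 W = 131 kW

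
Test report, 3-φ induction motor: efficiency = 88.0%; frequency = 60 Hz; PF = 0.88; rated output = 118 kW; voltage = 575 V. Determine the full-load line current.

P_out = 118 kW = 118000 W
P_in = P_out / η = 118000 / 0.880 = 134091 W
I_L = P_in / (√3·V_L·cosφ) = 134091 / (1.732 × 575 × 0.88) = 153 A

153 A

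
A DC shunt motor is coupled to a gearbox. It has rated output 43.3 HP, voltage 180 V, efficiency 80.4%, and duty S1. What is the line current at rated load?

223 A

P_out = 43.3 × 746 = 32302 W
P_in = P_out / η = 32302 / 0.804 = 40177 W
I = P_in / V = 40177 / 180 = 223 A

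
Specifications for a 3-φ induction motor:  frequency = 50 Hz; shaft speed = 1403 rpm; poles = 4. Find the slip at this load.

n_s = 120f/p = 120×50/4 = 1500 rpm
s = (n_s − n)/n_s = (1500 − 1403)/1500 = 0.0647

6.5 %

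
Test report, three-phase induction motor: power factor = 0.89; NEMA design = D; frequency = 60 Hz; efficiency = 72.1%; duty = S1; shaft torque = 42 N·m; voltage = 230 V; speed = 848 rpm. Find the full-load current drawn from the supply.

14.6 A

ω = 2π×848/60 = 88.8 rad/s; P_out = τω = 42 × 88.8 = 3730 W
P_in = P_out / η = 3730 / 0.721 = 5173 W
I_L = P_in / (√3·V_L·cosφ) = 5173 / (1.732 × 230 × 0.89) = 14.6 A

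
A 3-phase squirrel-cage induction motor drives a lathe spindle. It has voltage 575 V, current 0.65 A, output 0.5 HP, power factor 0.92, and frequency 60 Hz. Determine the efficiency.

62.6 %

P_out = 0.5 × 746 = 373 W
P_in = √3·V_L·I_L·cosφ = 1.732 × 575 × 0.65 × 0.92 = 596 W
η = P_out / P_in = 373 / 596 = 0.626 = 62.6%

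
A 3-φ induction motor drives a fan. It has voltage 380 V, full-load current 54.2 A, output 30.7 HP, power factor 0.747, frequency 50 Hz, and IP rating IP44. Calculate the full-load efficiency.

P_out = 30.7 × 746 = 22902 W
P_in = √3·V_L·I_L·cosφ = 1.732 × 380 × 54.2 × 0.747 = 26647 W
η = P_out / P_in = 22902 / 26647 = 0.859 = 85.9%

85.9 %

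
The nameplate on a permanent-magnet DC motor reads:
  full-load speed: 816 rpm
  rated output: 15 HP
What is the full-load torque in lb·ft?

P_out = 15 × 746 = 11190 W
ω = 2π × 816/60 = 85.45 rad/s
τ = P_out/ω = 11190/85.45 = 131 N·m
In lb·ft: 131/1.356 = 96.6 lb·ft

96.6 lb·ft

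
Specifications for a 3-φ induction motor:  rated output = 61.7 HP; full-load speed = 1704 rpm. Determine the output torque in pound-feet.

P_out = 61.7 × 746 = 46028 W
ω = 2π × 1704/60 = 178.4 rad/s
τ = P_out/ω = 46028/178.4 = 258 N·m
In lb·ft: 258/1.356 = 190 lb·ft

190 lb·ft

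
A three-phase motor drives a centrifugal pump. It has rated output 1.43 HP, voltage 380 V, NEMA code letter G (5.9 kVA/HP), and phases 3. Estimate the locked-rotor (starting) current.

12.8 A

S_LR = 5.9 × 1.43 = 8.437 kVA
I_LR = S_LR/(√3·V_L) = 8437/(1.732×380) = 12.8 A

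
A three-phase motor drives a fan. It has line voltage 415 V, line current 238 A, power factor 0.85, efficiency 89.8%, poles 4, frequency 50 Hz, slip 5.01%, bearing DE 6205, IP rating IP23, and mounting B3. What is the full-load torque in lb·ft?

P_in = √3·V·I·cosφ = 1.732 × 415 × 238 × 0.85 = 145409 W
P_out = η·P_in = 0.898 × 145409 = 130577 W
n_s = 120×50/4 = 1500 rpm; n = 1500×(1−0.0501) = 1425 rpm
ω = 2π×1425/60 = 149.2 rad/s
τ = P_out/ω = 130577/149.2 = 875.2 N·m
In lb·ft: 875.2/1.356 = 645 lb·ft

645 lb·ft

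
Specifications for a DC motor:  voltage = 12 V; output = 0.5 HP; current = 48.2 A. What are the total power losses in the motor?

P_in = V·I = 12×48.2 = 578 W
P_out = 0.5×746 = 373 W
Losses = P_in − P_out = 578 − 373 = 205 W

205 W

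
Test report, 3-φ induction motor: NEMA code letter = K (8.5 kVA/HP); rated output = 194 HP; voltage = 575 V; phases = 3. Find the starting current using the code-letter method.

1660 A

S_LR = 8.5 × 194 = 1649 kVA
I_LR = S_LR/(√3·V_L) = 1649000/(1.732×575) = 1660 A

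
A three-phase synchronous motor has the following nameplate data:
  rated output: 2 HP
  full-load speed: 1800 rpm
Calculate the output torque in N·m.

P_out = 2 × 746 = 1492 W
ω = 2π × 1800/60 = 188.5 rad/s
τ = P_out/ω = 1492/188.5 = 7.92 N·m

7.92 N·m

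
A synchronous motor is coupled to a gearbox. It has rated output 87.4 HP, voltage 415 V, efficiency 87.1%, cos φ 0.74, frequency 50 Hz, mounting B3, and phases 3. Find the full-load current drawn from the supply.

P_out = 87.4 × 746 = 65200 W
P_in = P_out / η = 65200 / 0.871 = 74856 W
I_L = P_in / (√3·V_L·cosφ) = 74856 / (1.732 × 415 × 0.74) = 141 A

141 A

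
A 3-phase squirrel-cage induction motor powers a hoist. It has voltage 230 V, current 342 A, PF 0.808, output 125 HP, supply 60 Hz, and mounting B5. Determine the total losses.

P_in = √3·V·I·cosφ = 1.732×230×342×0.808 = 110081 W
P_out = 125×746 = 93250 W
Losses = P_in − P_out = 110081 − 93250 = 16831 W

16.8 kW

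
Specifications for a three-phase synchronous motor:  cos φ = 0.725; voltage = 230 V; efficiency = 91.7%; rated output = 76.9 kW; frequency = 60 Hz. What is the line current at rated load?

290 A

P_out = 76.9 kW = 76900 W
P_in = P_out / η = 76900 / 0.917 = 83860 W
I_L = P_in / (√3·V_L·cosφ) = 83860 / (1.732 × 230 × 0.725) = 290 A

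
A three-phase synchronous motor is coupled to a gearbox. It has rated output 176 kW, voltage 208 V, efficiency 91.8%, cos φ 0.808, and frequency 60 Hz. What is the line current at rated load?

659 A

P_out = 176 kW = 176000 W
P_in = P_out / η = 176000 / 0.918 = 191721 W
I_L = P_in / (√3·V_L·cosφ) = 191721 / (1.732 × 208 × 0.808) = 659 A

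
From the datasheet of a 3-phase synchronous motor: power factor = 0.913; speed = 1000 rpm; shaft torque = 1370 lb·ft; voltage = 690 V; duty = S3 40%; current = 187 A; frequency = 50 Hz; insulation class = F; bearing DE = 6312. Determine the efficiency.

95.3 %

τ = 1370 lb·ft × 1.356 = 1858 N·m
ω = 2π × 1000/60 = 104.7 rad/s; P_out = τω = 1858 × 104.7 = 194533 W
P_in = √3·V_L·I_L·cosφ = 1.732 × 690 × 187 × 0.913 = 204037 W
η = P_out / P_in = 194533 / 204037 = 0.953 = 95.3%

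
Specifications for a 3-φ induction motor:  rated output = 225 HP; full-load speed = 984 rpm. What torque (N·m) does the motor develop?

1630 N·m

P_out = 225 × 746 = 167850 W
ω = 2π × 984/60 = 103 rad/s
τ = P_out/ω = 167850/103 = 1630 N·m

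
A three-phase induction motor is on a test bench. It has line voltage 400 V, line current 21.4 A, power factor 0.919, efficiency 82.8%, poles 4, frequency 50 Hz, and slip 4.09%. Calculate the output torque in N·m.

74.9 N·m

P_in = √3·V·I·cosφ = 1.732 × 400 × 21.4 × 0.919 = 13625 W
P_out = η·P_in = 0.828 × 13625 = 11282 W
n_s = 120×50/4 = 1500 rpm; n = 1500×(1−0.0409) = 1439 rpm
ω = 2π×1439/60 = 150.7 rad/s
τ = P_out/ω = 11282/150.7 = 74.9 N·m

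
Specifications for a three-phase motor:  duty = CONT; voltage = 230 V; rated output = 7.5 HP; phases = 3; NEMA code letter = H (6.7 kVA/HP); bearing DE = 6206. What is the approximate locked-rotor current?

126 A

S_LR = 6.7 × 7.5 = 50.25 kVA
I_LR = S_LR/(√3·V_L) = 50250/(1.732×230) = 126 A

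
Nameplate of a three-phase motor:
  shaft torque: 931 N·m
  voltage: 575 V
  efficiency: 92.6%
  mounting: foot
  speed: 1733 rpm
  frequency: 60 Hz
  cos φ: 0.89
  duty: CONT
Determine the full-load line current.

206 A

ω = 2π×1733/60 = 181.5 rad/s; P_out = τω = 931 × 181.5 = 168977 W
P_in = P_out / η = 168977 / 0.926 = 182481 W
I_L = P_in / (√3·V_L·cosφ) = 182481 / (1.732 × 575 × 0.89) = 206 A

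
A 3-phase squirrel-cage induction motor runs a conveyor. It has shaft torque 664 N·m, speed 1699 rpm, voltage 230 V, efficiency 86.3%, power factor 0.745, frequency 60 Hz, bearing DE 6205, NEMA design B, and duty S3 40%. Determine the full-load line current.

ω = 2π×1699/60 = 177.9 rad/s; P_out = τω = 664 × 177.9 = 118126 W
P_in = P_out / η = 118126 / 0.863 = 136878 W
I_L = P_in / (√3·V_L·cosφ) = 136878 / (1.732 × 230 × 0.745) = 461 A

461 A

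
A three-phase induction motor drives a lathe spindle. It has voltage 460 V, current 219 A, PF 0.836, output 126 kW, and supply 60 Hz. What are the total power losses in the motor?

19900 W

P_in = √3·V·I·cosφ = 1.732×460×219×0.836 = 145867 W
P_out = 126000 W
Losses = P_in − P_out = 145867 − 126000 = 19867 W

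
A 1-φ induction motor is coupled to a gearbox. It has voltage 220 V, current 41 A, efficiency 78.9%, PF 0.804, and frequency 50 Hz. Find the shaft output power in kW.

P_in = V·I·cosφ = 220 × 41 × 0.804 = 7252 W
P_out = η·P_in = 0.789 × 7252 = 5722 W

5.72 kW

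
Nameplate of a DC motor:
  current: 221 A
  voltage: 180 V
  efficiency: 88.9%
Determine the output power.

35.4 kW

P_in = V·I = 180 × 221 = 39780 W
P_out = η·P_in = 0.889 × 39780 = 35364 W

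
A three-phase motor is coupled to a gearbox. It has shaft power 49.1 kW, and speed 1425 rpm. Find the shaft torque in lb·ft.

ω = 2π × 1425/60 = 149.2 rad/s
τ = P/ω = 49100/149.2 = 329.1 N·m
In lb·ft: 329.1/1.356 = 243 lb·ft

243 lb·ft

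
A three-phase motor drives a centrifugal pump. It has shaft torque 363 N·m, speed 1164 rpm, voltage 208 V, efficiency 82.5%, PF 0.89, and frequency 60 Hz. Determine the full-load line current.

ω = 2π×1164/60 = 121.9 rad/s; P_out = τω = 363 × 121.9 = 44250 W
P_in = P_out / η = 44250 / 0.825 = 53636 W
I_L = P_in / (√3·V_L·cosφ) = 53636 / (1.732 × 208 × 0.89) = 167 A

167 A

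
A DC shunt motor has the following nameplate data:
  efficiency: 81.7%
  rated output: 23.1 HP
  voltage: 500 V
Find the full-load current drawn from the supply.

42.2 A

P_out = 23.1 × 746 = 17233 W
P_in = P_out / η = 17233 / 0.817 = 21093 W
I = P_in / V = 21093 / 500 = 42.2 A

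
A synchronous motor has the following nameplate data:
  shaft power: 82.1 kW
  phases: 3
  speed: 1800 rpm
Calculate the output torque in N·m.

436 N·m

ω = 2π × 1800/60 = 188.5 rad/s
τ = P/ω = 82100/188.5 = 436 N·m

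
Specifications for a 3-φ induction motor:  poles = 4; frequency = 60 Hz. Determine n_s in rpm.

n_s = 120f/p = 120×60/4 = 1800 rpm

1800 rpm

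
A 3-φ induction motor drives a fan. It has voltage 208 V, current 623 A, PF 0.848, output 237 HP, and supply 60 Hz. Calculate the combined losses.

13500 W

P_in = √3·V·I·cosφ = 1.732×208×623×0.848 = 190325 W
P_out = 237×746 = 176802 W
Losses = P_in − P_out = 190325 − 176802 = 13523 W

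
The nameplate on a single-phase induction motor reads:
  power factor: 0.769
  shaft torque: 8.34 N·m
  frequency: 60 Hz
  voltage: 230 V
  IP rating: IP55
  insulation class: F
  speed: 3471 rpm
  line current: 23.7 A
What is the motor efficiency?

ω = 2π × 3471/60 = 363.5 rad/s; P_out = τω = 8.34 × 363.5 = 3032 W
P_in = V·I·cosφ = 230 × 23.7 × 0.769 = 4192 W
η = P_out / P_in = 3032 / 4192 = 0.723 = 72.3%

72.3 %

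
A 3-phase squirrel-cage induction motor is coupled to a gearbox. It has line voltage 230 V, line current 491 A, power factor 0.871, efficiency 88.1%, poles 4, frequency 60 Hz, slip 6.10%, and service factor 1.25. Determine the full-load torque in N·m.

848 N·m

P_in = √3·V·I·cosφ = 1.732 × 230 × 491 × 0.871 = 170363 W
P_out = η·P_in = 0.881 × 170363 = 150090 W
n_s = 120×60/4 = 1800 rpm; n = 1800×(1−0.061) = 1690 rpm
ω = 2π×1690/60 = 177 rad/s
τ = P_out/ω = 150090/177 = 848 N·m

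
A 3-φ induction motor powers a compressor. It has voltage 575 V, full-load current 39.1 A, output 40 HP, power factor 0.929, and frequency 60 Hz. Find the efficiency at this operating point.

82.5 %

P_out = 40 × 746 = 29840 W
P_in = √3·V_L·I_L·cosφ = 1.732 × 575 × 39.1 × 0.929 = 36175 W
η = P_out / P_in = 29840 / 36175 = 0.825 = 82.5%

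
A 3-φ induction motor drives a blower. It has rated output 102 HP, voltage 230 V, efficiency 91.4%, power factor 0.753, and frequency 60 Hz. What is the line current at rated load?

P_out = 102 × 746 = 76092 W
P_in = P_out / η = 76092 / 0.914 = 83252 W
I_L = P_in / (√3·V_L·cosφ) = 83252 / (1.732 × 230 × 0.753) = 278 A

278 A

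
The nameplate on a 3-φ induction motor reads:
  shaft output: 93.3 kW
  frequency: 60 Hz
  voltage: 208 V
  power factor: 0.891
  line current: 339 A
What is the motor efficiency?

P_out = 93.3 kW = 93300 W
P_in = √3·V_L·I_L·cosφ = 1.732 × 208 × 339 × 0.891 = 108815 W
η = P_out / P_in = 93300 / 108815 = 0.857 = 85.7%

85.7 %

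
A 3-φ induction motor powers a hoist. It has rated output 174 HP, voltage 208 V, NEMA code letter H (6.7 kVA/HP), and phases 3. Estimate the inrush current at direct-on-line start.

3240 A

S_LR = 6.7 × 174 = 1165.8 kVA
I_LR = S_LR/(√3·V_L) = 1165800/(1.732×208) = 3240 A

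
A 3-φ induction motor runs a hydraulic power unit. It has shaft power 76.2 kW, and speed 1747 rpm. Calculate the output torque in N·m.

417 N·m

ω = 2π × 1747/60 = 182.9 rad/s
τ = P/ω = 76200/182.9 = 417 N·m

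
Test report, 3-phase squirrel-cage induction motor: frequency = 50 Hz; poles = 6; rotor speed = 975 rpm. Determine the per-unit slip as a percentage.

2.5 %

n_s = 120f/p = 120×50/6 = 1000 rpm
s = (n_s − n)/n_s = (1000 − 975)/1000 = 0.0250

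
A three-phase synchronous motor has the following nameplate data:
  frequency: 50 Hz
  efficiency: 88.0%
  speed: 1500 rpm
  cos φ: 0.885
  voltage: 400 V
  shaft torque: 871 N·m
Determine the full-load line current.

254 A

ω = 2π×1500/60 = 157.1 rad/s; P_out = τω = 871 × 157.1 = 136834 W
P_in = P_out / η = 136834 / 0.880 = 155493 W
I_L = P_in / (√3·V_L·cosφ) = 155493 / (1.732 × 400 × 0.885) = 254 A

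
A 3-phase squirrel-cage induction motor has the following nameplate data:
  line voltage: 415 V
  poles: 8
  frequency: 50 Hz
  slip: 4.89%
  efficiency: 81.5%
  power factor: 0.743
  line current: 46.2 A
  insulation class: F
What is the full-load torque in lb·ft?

199 lb·ft

P_in = √3·V·I·cosφ = 1.732 × 415 × 46.2 × 0.743 = 24673 W
P_out = η·P_in = 0.815 × 24673 = 20108 W
n_s = 120×50/8 = 750 rpm; n = 750×(1−0.0489) = 713 rpm
ω = 2π×713/60 = 74.67 rad/s
τ = P_out/ω = 20108/74.67 = 269.3 N·m
In lb·ft: 269.3/1.356 = 199 lb·ft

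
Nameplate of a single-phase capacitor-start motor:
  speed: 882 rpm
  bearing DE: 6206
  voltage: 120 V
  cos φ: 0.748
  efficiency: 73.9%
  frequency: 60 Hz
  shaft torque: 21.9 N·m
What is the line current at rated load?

30.5 A

ω = 2π×882/60 = 92.36 rad/s; P_out = τω = 21.9 × 92.36 = 2023 W
P_in = P_out / η = 2023 / 0.739 = 2737 W
I = P_in / (V·cosφ) = 2737 / (120 × 0.748) = 30.5 A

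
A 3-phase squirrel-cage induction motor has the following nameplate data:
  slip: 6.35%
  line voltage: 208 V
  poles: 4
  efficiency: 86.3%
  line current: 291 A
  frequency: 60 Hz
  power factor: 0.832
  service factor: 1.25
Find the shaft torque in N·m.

426 N·m

P_in = √3·V·I·cosφ = 1.732 × 208 × 291 × 0.832 = 87222 W
P_out = η·P_in = 0.863 × 87222 = 75273 W
n_s = 120×60/4 = 1800 rpm; n = 1800×(1−0.0635) = 1686 rpm
ω = 2π×1686/60 = 176.6 rad/s
τ = P_out/ω = 75273/176.6 = 426 N·m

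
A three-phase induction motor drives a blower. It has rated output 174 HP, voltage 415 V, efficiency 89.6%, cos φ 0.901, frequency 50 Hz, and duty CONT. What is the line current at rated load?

P_out = 174 × 746 = 129804 W
P_in = P_out / η = 129804 / 0.896 = 144871 W
I_L = P_in / (√3·V_L·cosφ) = 144871 / (1.732 × 415 × 0.901) = 224 A

224 A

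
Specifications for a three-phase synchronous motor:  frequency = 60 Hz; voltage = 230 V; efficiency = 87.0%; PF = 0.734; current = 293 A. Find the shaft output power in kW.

P_in = √3·V·I·cosφ = 1.732 × 230 × 293 × 0.734 = 85672 W
P_out = η·P_in = 0.87 × 85672 = 74535 W

74.5 kW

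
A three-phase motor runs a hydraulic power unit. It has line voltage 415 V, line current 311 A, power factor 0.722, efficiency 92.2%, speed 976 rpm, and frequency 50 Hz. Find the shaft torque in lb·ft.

P_in = √3·V·I·cosφ = 1.732 × 415 × 311 × 0.722 = 161396 W
P_out = η·P_in = 0.922 × 161396 = 148807 W
n = 976 rpm
ω = 2π×976/60 = 102.2 rad/s
τ = P_out/ω = 148807/102.2 = 1456 N·m
In lb·ft: 1456/1.356 = 1070 lb·ft

1070 lb·ft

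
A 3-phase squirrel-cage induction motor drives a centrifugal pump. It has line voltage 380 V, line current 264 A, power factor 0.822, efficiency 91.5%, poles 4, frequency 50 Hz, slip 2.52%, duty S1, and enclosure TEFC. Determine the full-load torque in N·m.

P_in = √3·V·I·cosφ = 1.732 × 380 × 264 × 0.822 = 142826 W
P_out = η·P_in = 0.915 × 142826 = 130686 W
n_s = 120×50/4 = 1500 rpm; n = 1500×(1−0.0252) = 1462 rpm
ω = 2π×1462/60 = 153.1 rad/s
τ = P_out/ω = 130686/153.1 = 854 N·m

854 N·m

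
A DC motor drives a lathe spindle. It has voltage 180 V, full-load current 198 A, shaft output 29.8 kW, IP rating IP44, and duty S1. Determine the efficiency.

P_out = 29.8 kW = 29800 W
P_in = V·I = 180 × 198 = 35640 W
η = P_out / P_in = 29800 / 35640 = 0.836 = 83.6%

83.6 %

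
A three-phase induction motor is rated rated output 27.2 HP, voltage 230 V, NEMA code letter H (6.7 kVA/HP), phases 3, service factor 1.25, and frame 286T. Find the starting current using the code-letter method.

457 A

S_LR = 6.7 × 27.2 = 182.24 kVA
I_LR = S_LR/(√3·V_L) = 182240/(1.732×230) = 457 A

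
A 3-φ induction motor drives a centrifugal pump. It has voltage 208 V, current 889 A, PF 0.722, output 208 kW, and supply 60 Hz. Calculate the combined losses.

P_in = √3·V·I·cosφ = 1.732×208×889×0.722 = 231233 W
P_out = 208000 W
Losses = P_in − P_out = 231233 − 208000 = 23233 W

23200 W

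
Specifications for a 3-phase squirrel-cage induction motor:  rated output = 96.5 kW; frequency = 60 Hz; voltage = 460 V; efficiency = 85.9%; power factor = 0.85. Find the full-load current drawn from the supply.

166 A

P_out = 96.5 kW = 96500 W
P_in = P_out / η = 96500 / 0.859 = 112340 W
I_L = P_in / (√3·V_L·cosφ) = 112340 / (1.732 × 460 × 0.85) = 166 A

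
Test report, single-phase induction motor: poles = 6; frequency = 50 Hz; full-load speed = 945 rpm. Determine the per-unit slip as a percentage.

5.5 %

n_s = 120f/p = 120×50/6 = 1000 rpm
s = (n_s − n)/n_s = (1000 − 945)/1000 = 0.0550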